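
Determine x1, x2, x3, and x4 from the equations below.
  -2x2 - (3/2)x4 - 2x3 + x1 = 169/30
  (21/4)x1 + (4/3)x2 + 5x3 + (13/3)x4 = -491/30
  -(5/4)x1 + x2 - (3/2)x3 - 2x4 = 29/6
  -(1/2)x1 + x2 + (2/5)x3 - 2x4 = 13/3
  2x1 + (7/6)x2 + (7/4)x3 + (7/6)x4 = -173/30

x1 = -2/3, x2 = -6/5, x3 = 0, x4 = -13/5

Row-reduce the augmented matrix:
R2 ← R2 − 21/4·R1.
R3 ← R3 + 5/4·R1.
R4 ← R4 + 1/2·R1.
R5 ← R5 − 2·R1.
R2 ← R2 / (71/6).
R1 ← R1 + 2·R2.
R3 ← R3 + 3/2·R2.
R5 ← R5 − 31/6·R2.
R3 ← R3 / (-289/142).
R1 ← R1 − 44/71·R3.
R2 ← R2 − 93/71·R3.
R4 ← R4 + 3/5·R3.
R5 ← R5 + 289/284·R3.
R4 ← R4 / (-11929/5780).
R1 ← R1 + 42/289·R4.
R2 ← R2 + 539/1156·R4.
R3 ← R3 − 661/578·R4.
R5 reduces to 0 = 0, so the extra equation is consistent.
Reading off the reduced rows gives x1 = -2/3, x2 = -6/5, x3 = 0, x4 = -13/5.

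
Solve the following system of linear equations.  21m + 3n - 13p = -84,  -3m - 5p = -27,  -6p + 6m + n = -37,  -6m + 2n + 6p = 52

Row-reduce the augmented matrix:
R1 ← R1 / (21).
R2 ← R2 + 3·R1.
R3 ← R3 − 6·R1.
R4 ← R4 + 6·R1.
R2 ← R2 / (3/7).
R1 ← R1 − 1/7·R2.
R3 ← R3 − 1/7·R2.
R4 ← R4 − 20/7·R2.
Swap R3 and R4.
R3 ← R3 / (48).
R1 ← R1 − 5/3·R3.
R2 ← R2 + 16·R3.
R4 reduces to 0 = 0, so the extra equation is consistent.
Reading off the reduced rows gives m = -1, n = 5, p = 6.

m = -1, n = 5, p = 6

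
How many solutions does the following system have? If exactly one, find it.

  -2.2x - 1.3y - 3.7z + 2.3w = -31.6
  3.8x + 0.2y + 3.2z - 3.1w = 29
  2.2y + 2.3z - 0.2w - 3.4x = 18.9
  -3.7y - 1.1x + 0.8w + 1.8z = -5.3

Row-reduce the augmented matrix:
R1 ← R1 / (-11/5).
R2 ← R2 − 19/5·R1.
R3 ← R3 + 17/5·R1.
R4 ← R4 + 11/10·R1.
R2 ← R2 / (-45/22).
R1 ← R1 − 13/22·R2.
R3 ← R3 − 463/110·R2.
R4 ← R4 + 61/20·R2.
R3 ← R3 / (363/250).
R1 ← R1 − 19/25·R3.
R2 ← R2 − 39/25·R3.
R4 ← R4 − 1051/125·R3.
R4 ← R4 / (211061/21780).
R1 ← R1 − 505/2178·R4.
R2 ← R2 − 203/121·R4.
R3 ← R3 + 1469/1089·R4.
Reading off the reduced rows gives x = 0, y = 3, z = 5, w = -4.

x = 0, y = 3, z = 5, w = -4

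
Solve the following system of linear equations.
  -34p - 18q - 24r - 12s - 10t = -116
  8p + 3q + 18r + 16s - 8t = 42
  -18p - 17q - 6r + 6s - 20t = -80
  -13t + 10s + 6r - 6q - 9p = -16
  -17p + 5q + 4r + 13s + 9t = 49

Row-reduce:
R1 ← R1 / (-34).
R2 ← R2 − 8·R1.
R3 ← R3 + 18·R1.
R4 ← R4 + 9·R1.
R5 ← R5 + 17·R1.
R2 ← R2 / (-21/17).
R1 ← R1 − 9/17·R2.
R3 ← R3 + 127/17·R2.
R4 ← R4 + 21/17·R2.
R5 ← R5 − 14·R2.
R3 ← R3 / (-68).
R1 ← R1 − 6·R3.
R2 ← R2 + 10·R3.
R5 ← R5 − 156·R3.
Swap R4 and R5.
R4 ← R4 / (707/51).
R1 ← R1 − 1/17·R4.
R2 ← R2 + 13/17·R4.
R3 ← R3 − 101/102·R4.
Rank is 4 with 5 unknowns, leaving t free.

infinitely many solutions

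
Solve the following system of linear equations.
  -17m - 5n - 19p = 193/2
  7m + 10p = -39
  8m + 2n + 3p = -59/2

m = -2, n = -3, p = -5/2

Row-reduce the augmented matrix:
R1 ← R1 / (-17).
R2 ← R2 − 7·R1.
R3 ← R3 − 8·R1.
R2 ← R2 / (-35/17).
R1 ← R1 − 5/17·R2.
R3 ← R3 + 6/17·R2.
R3 ← R3 / (-221/35).
R1 ← R1 − 10/7·R3.
R2 ← R2 + 37/35·R3.
Reading off the reduced rows gives m = -2, n = -3, p = -5/2.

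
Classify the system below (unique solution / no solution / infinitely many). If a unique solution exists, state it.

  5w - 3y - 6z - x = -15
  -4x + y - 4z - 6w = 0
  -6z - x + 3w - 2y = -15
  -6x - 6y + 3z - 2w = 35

x = -2, y = -2, z = 3, w = -1

Row-reduce the augmented matrix:
R1 ← R1 / (-1).
R2 ← R2 + 4·R1.
R3 ← R3 + 1·R1.
R4 ← R4 + 6·R1.
R2 ← R2 / (13).
R1 ← R1 − 3·R2.
R3 ← R3 − 1·R2.
R4 ← R4 − 12·R2.
R3 ← R3 / (-20/13).
R1 ← R1 − 18/13·R3.
R2 ← R2 − 20/13·R3.
R4 ← R4 − 267/13·R3.
R4 ← R4 / (-8).
R1 ← R1 − 1·R4.
R2 ← R2 + 2·R4.
Reading off the reduced rows gives x = -2, y = -2, z = 3, w = -1.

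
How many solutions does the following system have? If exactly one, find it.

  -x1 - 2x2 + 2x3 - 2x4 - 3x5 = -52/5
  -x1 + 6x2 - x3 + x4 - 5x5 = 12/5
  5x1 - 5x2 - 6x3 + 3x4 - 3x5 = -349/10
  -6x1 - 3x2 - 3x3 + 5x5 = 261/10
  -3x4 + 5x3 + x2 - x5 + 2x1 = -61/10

x1 = -14/5, x2 = 5/2, x3 = -3/5, x4 = -1, x5 = 3

Row-reduce the augmented matrix:
R1 ← R1 / (-1).
R2 ← R2 + 1·R1.
R3 ← R3 − 5·R1.
R4 ← R4 + 6·R1.
R5 ← R5 − 2·R1.
R2 ← R2 / (8).
R1 ← R1 − 2·R2.
R3 ← R3 + 15·R2.
R4 ← R4 − 9·R2.
R5 ← R5 + 3·R2.
R3 ← R3 / (-13/8).
R1 ← R1 + 5/4·R3.
R2 ← R2 + 3/8·R3.
R4 ← R4 + 93/8·R3.
R5 ← R5 − 63/8·R3.
R4 ← R4 / (240/13).
R1 ← R1 − 30/13·R4.
R2 ← R2 − 9/13·R4.
R3 ← R3 − 11/13·R4.
R5 ← R5 + 163/13·R4.
R5 ← R5 / (2321/240).
R1 ← R1 + 19/8·R5.
R2 ← R2 + 161/80·R5.
R3 ← R3 − 1223/240·R5.
R4 ← R4 − 2351/240·R5.
Reading off the reduced rows gives x1 = -14/5, x2 = 5/2, x3 = -3/5, x4 = -1, x5 = 3.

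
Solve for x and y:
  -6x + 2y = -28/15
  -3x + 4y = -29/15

x = 1/5, y = -1/3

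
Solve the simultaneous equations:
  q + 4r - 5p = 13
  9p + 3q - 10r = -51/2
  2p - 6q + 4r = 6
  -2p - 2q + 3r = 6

no solution

Row-reduce:
R1 ← R1 / (-5).
R2 ← R2 − 9·R1.
R3 ← R3 − 2·R1.
R4 ← R4 + 2·R1.
R2 ← R2 / (24/5).
R1 ← R1 + 1/5·R2.
R3 ← R3 + 28/5·R2.
R4 ← R4 + 12/5·R2.
R3 ← R3 / (7/3).
R1 ← R1 + 11/12·R3.
R2 ← R2 + 7/12·R3.
Row 4 reduces to 0 = -1/4, a contradiction. The system is inconsistent.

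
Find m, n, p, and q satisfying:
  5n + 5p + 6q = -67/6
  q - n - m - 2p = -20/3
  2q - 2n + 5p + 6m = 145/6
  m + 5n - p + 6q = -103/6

Row-reduce the augmented matrix:
Swap R1 and R2.
R1 ← R1 / (-1).
R3 ← R3 − 6·R1.
R4 ← R4 − 1·R1.
R2 ← R2 / (5).
R1 ← R1 − 1·R2.
R3 ← R3 + 8·R2.
R4 ← R4 − 4·R2.
R1 ← R1 − 1·R3.
R2 ← R2 − 1·R3.
R4 ← R4 + 7·R3.
R4 ← R4 / (627/5).
R1 ← R1 + 99/5·R4.
R2 ← R2 + 82/5·R4.
R3 ← R3 − 88/5·R4.
Reading off the reduced rows gives m = 3, n = -4/3, p = 3/2, q = -2.

m = 3, n = -4/3, p = 3/2, q = -2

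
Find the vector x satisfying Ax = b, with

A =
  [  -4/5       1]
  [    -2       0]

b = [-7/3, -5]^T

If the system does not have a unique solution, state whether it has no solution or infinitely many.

x_1 = 5/2, x_2 = -1/3

Row-reduce the augmented matrix:
R1 ← R1 / (-4/5).
R2 ← R2 + 2·R1.
R2 ← R2 / (-5/2).
R1 ← R1 + 5/4·R2.
Reading off the reduced rows gives x_1 = 5/2, x_2 = -1/3.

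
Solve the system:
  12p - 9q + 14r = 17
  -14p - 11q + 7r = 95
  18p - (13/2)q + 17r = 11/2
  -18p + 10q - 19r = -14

no solution

Row-reduce:
R1 ← R1 / (12).
R2 ← R2 + 14·R1.
R3 ← R3 − 18·R1.
R4 ← R4 + 18·R1.
R2 ← R2 / (-43/2).
R1 ← R1 + 3/4·R2.
R3 ← R3 − 7·R2.
R4 ← R4 + 7/2·R2.
R3 ← R3 / (464/129).
R1 ← R1 − 91/258·R3.
R2 ← R2 + 140/129·R3.
R4 ← R4 + 232/129·R3.
Row 4 reduces to 0 = 3/2, a contradiction. The system is inconsistent.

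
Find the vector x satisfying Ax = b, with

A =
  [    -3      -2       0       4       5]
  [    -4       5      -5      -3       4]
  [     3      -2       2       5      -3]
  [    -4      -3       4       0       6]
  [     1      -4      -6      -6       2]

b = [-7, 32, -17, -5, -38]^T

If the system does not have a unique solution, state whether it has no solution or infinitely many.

x_1 = -6, x_2 = 5, x_3 = 1, x_4 = 0, x_5 = -3

Row-reduce the augmented matrix:
R1 ← R1 / (-3).
R2 ← R2 + 4·R1.
R3 ← R3 − 3·R1.
R4 ← R4 + 4·R1.
R5 ← R5 − 1·R1.
R2 ← R2 / (23/3).
R1 ← R1 − 2/3·R2.
R3 ← R3 + 4·R2.
R4 ← R4 + 1/3·R2.
R5 ← R5 + 14/3·R2.
R3 ← R3 / (-14/23).
R1 ← R1 − 10/23·R3.
R2 ← R2 + 15/23·R3.
R4 ← R4 − 87/23·R3.
R5 ← R5 + 208/23·R3.
R4 ← R4 / (325/14).
R1 ← R1 − 19/7·R4.
R2 ← R2 + 85/14·R4.
R3 ← R3 + 107/14·R4.
R5 ← R5 + 552/7·R4.
R5 ← R5 / (1037/325).
R1 ← R1 + 439/325·R5.
R2 ← R2 + 14/65·R5.
R3 ← R3 + 4/325·R5.
R4 ← R4 − 42/325·R5.
Reading off the reduced rows gives x_1 = -6, x_2 = 5, x_3 = 1, x_4 = 0, x_5 = -3.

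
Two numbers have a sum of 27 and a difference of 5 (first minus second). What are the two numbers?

Let x = first number, y = second number.
  x + y = 27
  x - y = 5
Row-reduce the augmented matrix:
R2 ← R2 − 1·R1.
R2 ← R2 / (-2).
R1 ← R1 − 1·R2.
Reading off the reduced rows gives x = 16, y = 11.

first number: 16, second number: 11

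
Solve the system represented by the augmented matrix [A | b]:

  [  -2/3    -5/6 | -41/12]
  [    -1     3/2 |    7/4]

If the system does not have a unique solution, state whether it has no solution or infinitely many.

From equation 2: x_1 = -7/4 + 3/2·x_2.
Substitute into equation 1 and solve: x_2 = 5/2.
Then x_1 = 2.

x_1 = 2, x_2 = 5/2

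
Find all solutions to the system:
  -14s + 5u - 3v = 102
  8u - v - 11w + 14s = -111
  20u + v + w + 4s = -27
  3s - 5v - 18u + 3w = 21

u = 0, v = -6, w = 3, s = -6

Row-reduce the augmented matrix:
R1 ← R1 / (5).
R2 ← R2 − 8·R1.
R3 ← R3 − 20·R1.
R4 ← R4 + 18·R1.
R2 ← R2 / (19/5).
R1 ← R1 + 3/5·R2.
R3 ← R3 − 13·R2.
R4 ← R4 + 79/5·R2.
R3 ← R3 / (734/19).
R1 ← R1 + 33/19·R3.
R2 ← R2 + 55/19·R3.
R4 ← R4 + 812/19·R3.
R4 ← R4 / (11951/367).
R1 ← R1 − 17/367·R4.
R2 ← R2 − 1741/367·R4.
R3 ← R3 + 613/367·R4.
Reading off the reduced rows gives u = 0, v = -6, w = 3, s = -6.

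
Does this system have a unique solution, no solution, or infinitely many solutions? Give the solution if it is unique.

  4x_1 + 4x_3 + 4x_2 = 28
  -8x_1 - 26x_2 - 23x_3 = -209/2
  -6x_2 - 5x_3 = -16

Row-reduce:
R1 ← R1 / (4).
R2 ← R2 + 8·R1.
R2 ← R2 / (-18).
R1 ← R1 − 1·R2.
R3 ← R3 + 6·R2.
Row 3 reduces to 0 = 1/6, a contradiction. The system is inconsistent.

no solution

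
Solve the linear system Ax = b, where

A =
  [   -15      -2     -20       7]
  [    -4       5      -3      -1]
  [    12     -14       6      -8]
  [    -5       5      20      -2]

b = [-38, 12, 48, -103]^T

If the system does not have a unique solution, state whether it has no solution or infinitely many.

x_1 = 6, x_2 = 3, x_3 = -5, x_4 = -6

Row-reduce the augmented matrix:
R1 ← R1 / (-15).
R2 ← R2 + 4·R1.
R3 ← R3 − 12·R1.
R4 ← R4 + 5·R1.
R2 ← R2 / (83/15).
R1 ← R1 − 2/15·R2.
R3 ← R3 + 78/5·R2.
R4 ← R4 − 17/3·R2.
R3 ← R3 / (-284/83).
R1 ← R1 − 106/83·R3.
R2 ← R2 − 35/83·R3.
R4 ← R4 − 2015/83·R3.
R4 ← R4 / (-10759/142).
R1 ← R1 + 306/71·R4.
R2 ← R2 + 257/142·R4.
R3 ← R3 − 435/142·R4.
Reading off the reduced rows gives x_1 = 6, x_2 = 3, x_3 = -5, x_4 = -6.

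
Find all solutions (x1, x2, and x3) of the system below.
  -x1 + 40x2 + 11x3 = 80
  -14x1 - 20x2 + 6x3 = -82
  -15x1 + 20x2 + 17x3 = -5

no solution

Row-reduce:
R1 ← R1 / (-1).
R2 ← R2 + 14·R1.
R3 ← R3 + 15·R1.
R2 ← R2 / (-580).
R1 ← R1 + 40·R2.
R3 ← R3 + 580·R2.
Row 3 reduces to 0 = -3, a contradiction. The system is inconsistent.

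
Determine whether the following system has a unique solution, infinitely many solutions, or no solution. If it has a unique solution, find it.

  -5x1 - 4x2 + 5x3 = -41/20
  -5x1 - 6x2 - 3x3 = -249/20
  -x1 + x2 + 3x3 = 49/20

x1 = 3/2, x2 = 1/5, x3 = 5/4

Row-reduce the augmented matrix:
R1 ← R1 / (-5).
R2 ← R2 + 5·R1.
R3 ← R3 + 1·R1.
R2 ← R2 / (-2).
R1 ← R1 − 4/5·R2.
R3 ← R3 − 9/5·R2.
R3 ← R3 / (-26/5).
R1 ← R1 + 21/5·R3.
R2 ← R2 − 4·R3.
Reading off the reduced rows gives x1 = 3/2, x2 = 1/5, x3 = 5/4.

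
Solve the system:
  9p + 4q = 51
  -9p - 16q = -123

p = 3, q = 6

Row-reduce the augmented matrix:
R1 ← R1 / (9).
R2 ← R2 + 9·R1.
R2 ← R2 / (-12).
R1 ← R1 − 4/9·R2.
Reading off the reduced rows gives p = 3, q = 6.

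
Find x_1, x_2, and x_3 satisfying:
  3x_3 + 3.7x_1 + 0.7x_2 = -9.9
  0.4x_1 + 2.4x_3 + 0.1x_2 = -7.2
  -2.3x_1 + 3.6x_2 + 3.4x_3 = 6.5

x_1 = -1, x_2 = 4, x_3 = -3

Row-reduce the augmented matrix:
R1 ← R1 / (37/10).
R2 ← R2 − 2/5·R1.
R3 ← R3 + 23/10·R1.
R2 ← R2 / (9/370).
R1 ← R1 − 7/37·R2.
R3 ← R3 − 1493/370·R2.
R3 ← R3 / (-5086/15).
R1 ← R1 + 46/3·R3.
R2 ← R2 − 256/3·R3.
Reading off the reduced rows gives x_1 = -1, x_2 = 4, x_3 = -3.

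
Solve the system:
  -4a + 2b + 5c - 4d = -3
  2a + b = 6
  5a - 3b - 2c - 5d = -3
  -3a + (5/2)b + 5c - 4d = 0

infinitely many solutions

Row-reduce:
R1 ← R1 / (-4).
R2 ← R2 − 2·R1.
R3 ← R3 − 5·R1.
R4 ← R4 + 3·R1.
R2 ← R2 / (2).
R1 ← R1 + 1/2·R2.
R3 ← R3 + 1/2·R2.
R4 ← R4 − 1·R2.
R3 ← R3 / (39/8).
R1 ← R1 + 5/8·R3.
R2 ← R2 − 5/4·R3.
Rank is 3 with 4 unknowns, leaving d free.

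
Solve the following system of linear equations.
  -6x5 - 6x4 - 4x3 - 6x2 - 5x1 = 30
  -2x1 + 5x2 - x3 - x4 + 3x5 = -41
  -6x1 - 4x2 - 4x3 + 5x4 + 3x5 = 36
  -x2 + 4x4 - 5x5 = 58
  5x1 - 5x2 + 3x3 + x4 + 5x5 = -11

Row-reduce the augmented matrix:
R1 ← R1 / (-5).
R2 ← R2 + 2·R1.
R3 ← R3 + 6·R1.
R5 ← R5 − 5·R1.
R2 ← R2 / (37/5).
R1 ← R1 − 6/5·R2.
R3 ← R3 − 16/5·R2.
R4 ← R4 + 1·R2.
R5 ← R5 + 11·R2.
R3 ← R3 / (20/37).
R1 ← R1 − 26/37·R3.
R2 ← R2 − 3/37·R3.
R4 ← R4 − 3/37·R3.
R5 ← R5 + 4/37·R3.
R4 ← R4 / (49/20).
R1 ← R1 + 141/10·R4.
R2 ← R2 + 31/20·R4.
R3 ← R3 − 429/20·R4.
R5 ← R5 + 3/5·R4.
R5 ← R5 / (356/49).
R1 ← R1 + 2022/49·R5.
R2 ← R2 + 191/49·R5.
R3 ← R3 − 3051/49·R5.
R4 ← R4 + 109/49·R5.
Reading off the reduced rows gives x1 = -2, x2 = -4, x3 = 1, x4 = 6, x5 = -6.

x1 = -2, x2 = -4, x3 = 1, x4 = 6, x5 = -6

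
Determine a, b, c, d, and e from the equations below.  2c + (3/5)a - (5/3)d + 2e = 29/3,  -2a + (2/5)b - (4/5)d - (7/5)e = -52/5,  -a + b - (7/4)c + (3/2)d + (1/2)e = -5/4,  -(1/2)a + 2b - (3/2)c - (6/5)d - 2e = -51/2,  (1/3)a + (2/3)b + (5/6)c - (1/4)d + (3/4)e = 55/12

a = 0, b = -2, c = 5, d = 5, e = 4

Row-reduce the augmented matrix:
R1 ← R1 / (3/5).
R2 ← R2 + 2·R1.
R3 ← R3 + 1·R1.
R4 ← R4 + 1/2·R1.
R5 ← R5 − 1/3·R1.
R2 ← R2 / (2/5).
R3 ← R3 − 1·R2.
R4 ← R4 − 2·R2.
R5 ← R5 − 2/3·R2.
R3 ← R3 / (-181/12).
R1 ← R1 − 10/3·R3.
R2 ← R2 − 50/3·R3.
R4 ← R4 + 199/6·R3.
R5 ← R5 + 205/18·R3.
R4 ← R4 / (-15961/5430).
R1 ← R1 − 245/543·R4.
R2 ← R2 − 139/543·R4.
R3 ← R3 + 526/543·R4.
R5 ← R5 − 171/724·R4.
R5 ← R5 / (-495163/191532).
R1 ← R1 − 5230/15961·R5.
R2 ← R2 − 74013/31922·R5.
R3 ← R3 − 42192/15961·R5.
R4 ← R4 − 33360/15961·R5.
Reading off the reduced rows gives a = 0, b = -2, c = 5, d = 5, e = 4.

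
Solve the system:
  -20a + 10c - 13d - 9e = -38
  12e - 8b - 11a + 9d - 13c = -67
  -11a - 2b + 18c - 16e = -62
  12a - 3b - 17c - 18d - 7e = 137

infinitely many solutions

Row-reduce:
R1 ← R1 / (-20).
R2 ← R2 + 11·R1.
R3 ← R3 + 11·R1.
R4 ← R4 − 12·R1.
R2 ← R2 / (-8).
R3 ← R3 + 2·R2.
R4 ← R4 + 3·R2.
R3 ← R3 / (137/8).
R1 ← R1 + 1/2·R3.
R2 ← R2 − 37/16·R3.
R4 ← R4 + 65/16·R3.
R4 ← R4 / (-85263/2740).
R1 ← R1 − 203/274·R4.
R2 ← R2 + 6683/2740·R4.
R3 ← R3 − 249/1370·R4.
Rank is 4 with 5 unknowns, leaving e free.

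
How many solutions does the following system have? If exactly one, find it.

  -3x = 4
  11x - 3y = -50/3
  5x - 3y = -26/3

x = -4/3, y = 2/3

Row-reduce the augmented matrix:
R1 ← R1 / (-3).
R2 ← R2 − 11·R1.
R3 ← R3 − 5·R1.
R2 ← R2 / (-3).
R3 ← R3 + 3·R2.
R3 reduces to 0 = 0, so the extra equation is consistent.
Reading off the reduced rows gives x = -4/3, y = 2/3.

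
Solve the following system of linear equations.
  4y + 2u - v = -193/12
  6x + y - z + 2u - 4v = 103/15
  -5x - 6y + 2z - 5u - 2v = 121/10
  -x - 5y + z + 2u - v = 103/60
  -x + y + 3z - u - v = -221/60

x = 3, y = -7/3, z = -1/5, u = -3, v = 3/4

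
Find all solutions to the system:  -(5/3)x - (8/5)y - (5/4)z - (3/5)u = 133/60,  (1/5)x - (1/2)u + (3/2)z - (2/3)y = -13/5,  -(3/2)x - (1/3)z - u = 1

infinitely many solutions

Row-reduce:
R1 ← R1 / (-5/3).
R2 ← R2 − 1/5·R1.
R3 ← R3 + 3/2·R1.
R2 ← R2 / (-322/375).
R1 ← R1 − 24/25·R2.
R3 ← R3 − 36/25·R2.
R3 ← R3 / (11807/3864).
R1 ← R1 − 1455/644·R3.
R2 ← R2 + 2025/1288·R3.
Rank is 3 with 4 unknowns, leaving u free.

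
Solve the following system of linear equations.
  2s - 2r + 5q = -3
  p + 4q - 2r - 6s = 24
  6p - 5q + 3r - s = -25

Row-reduce:
Swap R1 and R2.
R3 ← R3 − 6·R1.
R2 ← R2 / (5).
R1 ← R1 − 4·R2.
R3 ← R3 + 29·R2.
R3 ← R3 / (17/5).
R1 ← R1 + 2/5·R3.
R2 ← R2 + 2/5·R3.
Rank is 3 with 4 unknowns, leaving s free.

infinitely many solutions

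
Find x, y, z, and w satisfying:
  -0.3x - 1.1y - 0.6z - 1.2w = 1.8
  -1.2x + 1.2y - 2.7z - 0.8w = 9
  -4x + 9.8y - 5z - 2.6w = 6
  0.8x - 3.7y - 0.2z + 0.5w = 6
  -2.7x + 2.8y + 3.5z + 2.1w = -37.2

Row-reduce the augmented matrix:
R1 ← R1 / (-3/10).
R2 ← R2 + 6/5·R1.
R3 ← R3 + 4·R1.
R4 ← R4 − 4/5·R1.
R5 ← R5 + 27/10·R1.
R2 ← R2 / (28/5).
R1 ← R1 − 11/3·R2.
R3 ← R3 − 367/15·R2.
R4 ← R4 + 199/30·R2.
R5 ← R5 − 127/10·R2.
R3 ← R3 / (1207/280).
R1 ← R1 − 123/56·R3.
R2 ← R2 + 3/56·R3.
R4 ← R4 + 1207/560·R3.
R5 ← R5 − 1073/112·R3.
Swap R4 and R5.
R4 ← R4 / (233332/18105).
R1 ← R1 − 12521/3621·R4.
R2 ← R2 − 801/1207·R4.
R3 ← R3 + 3424/3621·R4.
R5 reduces to 0 = 0, so the extra equation is consistent.
Reading off the reduced rows gives x = 6, y = 0, z = -6, w = 0.

x = 6, y = 0, z = -6, w = 0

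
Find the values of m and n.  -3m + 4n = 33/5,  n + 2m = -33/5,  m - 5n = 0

m = -3, n = -3/5

Row-reduce the augmented matrix:
R1 ← R1 / (-3).
R2 ← R2 − 2·R1.
R3 ← R3 − 1·R1.
R2 ← R2 / (11/3).
R1 ← R1 + 4/3·R2.
R3 ← R3 + 11/3·R2.
R3 reduces to 0 = 0, so the extra equation is consistent.
Reading off the reduced rows gives m = -3, n = -3/5.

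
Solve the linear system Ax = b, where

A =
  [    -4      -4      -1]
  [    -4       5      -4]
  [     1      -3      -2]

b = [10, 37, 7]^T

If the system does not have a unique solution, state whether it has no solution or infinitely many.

x_1 = -2, x_2 = 1, x_3 = -6

Row-reduce the augmented matrix:
R1 ← R1 / (-4).
R2 ← R2 + 4·R1.
R3 ← R3 − 1·R1.
R2 ← R2 / (9).
R1 ← R1 − 1·R2.
R3 ← R3 + 4·R2.
R3 ← R3 / (-43/12).
R1 ← R1 − 7/12·R3.
R2 ← R2 + 1/3·R3.
Reading off the reduced rows gives x_1 = -2, x_2 = 1, x_3 = -6.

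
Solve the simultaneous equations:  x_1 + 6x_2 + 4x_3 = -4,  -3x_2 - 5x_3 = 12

infinitely many solutions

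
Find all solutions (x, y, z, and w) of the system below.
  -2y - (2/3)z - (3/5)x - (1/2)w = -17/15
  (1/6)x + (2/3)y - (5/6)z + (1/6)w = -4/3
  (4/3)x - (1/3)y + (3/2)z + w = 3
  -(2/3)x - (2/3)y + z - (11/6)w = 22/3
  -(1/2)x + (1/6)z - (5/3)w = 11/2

Row-reduce:
R1 ← R1 / (-3/5).
R2 ← R2 − 1/6·R1.
R3 ← R3 − 4/3·R1.
R4 ← R4 + 2/3·R1.
R5 ← R5 + 1/2·R1.
R2 ← R2 / (1/9).
R1 ← R1 − 10/3·R2.
R3 ← R3 + 43/9·R2.
R4 ← R4 − 14/9·R2.
R5 ← R5 − 5/3·R2.
R3 ← R3 / (-394/9).
R1 ← R1 − 95/3·R3.
R2 ← R2 + 55/6·R3.
R4 ← R4 − 16·R3.
R5 ← R5 − 16·R3.
R4 ← R4 / (-751/591).
R1 ← R1 − 1235/1576·R4.
R2 ← R2 − 73/3152·R4.
R3 ← R3 + 39/1576·R4.
R5 ← R5 + 751/591·R4.
Row 5 reduces to 0 = -1/2, a contradiction. The system is inconsistent.

no solution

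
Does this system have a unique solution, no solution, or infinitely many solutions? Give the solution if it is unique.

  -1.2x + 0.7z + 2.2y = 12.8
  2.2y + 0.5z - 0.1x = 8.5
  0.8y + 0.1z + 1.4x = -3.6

x = -5, y = 5, z = -6

Row-reduce the augmented matrix:
R1 ← R1 / (-6/5).
R2 ← R2 + 1/10·R1.
R3 ← R3 − 7/5·R1.
R2 ← R2 / (121/60).
R1 ← R1 + 11/6·R2.
R3 ← R3 − 101/30·R2.
R3 ← R3 / (217/1210).
R1 ← R1 + 2/11·R3.
R2 ← R2 − 53/242·R3.
Reading off the reduced rows gives x = -5, y = 5, z = -6.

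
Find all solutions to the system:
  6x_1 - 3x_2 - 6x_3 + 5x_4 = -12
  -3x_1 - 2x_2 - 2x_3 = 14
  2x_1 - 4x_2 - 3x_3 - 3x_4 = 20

infinitely many solutions

Row-reduce:
R1 ← R1 / (6).
R2 ← R2 + 3·R1.
R3 ← R3 − 2·R1.
R2 ← R2 / (-7/2).
R1 ← R1 + 1/2·R2.
R3 ← R3 + 3·R2.
R3 ← R3 / (23/7).
R1 ← R1 + 2/7·R3.
R2 ← R2 − 10/7·R3.
Rank is 3 with 4 unknowns, leaving x_4 free.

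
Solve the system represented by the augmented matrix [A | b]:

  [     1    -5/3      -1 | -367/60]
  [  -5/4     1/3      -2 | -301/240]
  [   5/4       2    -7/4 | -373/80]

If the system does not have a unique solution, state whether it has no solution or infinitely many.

Row-reduce the augmented matrix:
R2 ← R2 + 5/4·R1.
R3 ← R3 − 5/4·R1.
R2 ← R2 / (-7/4).
R1 ← R1 + 5/3·R2.
R3 ← R3 − 49/12·R2.
R3 ← R3 / (-97/12).
R1 ← R1 − 44/21·R3.
R2 ← R2 − 13/7·R3.
Reading off the reduced rows gives x_1 = -9/4, x_2 = 1, x_3 = 11/5.

x_1 = -9/4, x_2 = 1, x_3 = 11/5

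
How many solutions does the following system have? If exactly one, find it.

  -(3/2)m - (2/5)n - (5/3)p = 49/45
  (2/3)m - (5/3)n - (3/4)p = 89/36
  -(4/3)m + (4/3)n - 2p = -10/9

m = 0, n = -4/3, p = -1/3

Row-reduce the augmented matrix:
R1 ← R1 / (-3/2).
R2 ← R2 − 2/3·R1.
R3 ← R3 + 4/3·R1.
R2 ← R2 / (-83/45).
R1 ← R1 − 4/15·R2.
R3 ← R3 − 76/45·R2.
R3 ← R3 / (-469/249).
R1 ← R1 − 223/249·R3.
R2 ← R2 − 805/996·R3.
Reading off the reduced rows gives m = 0, n = -4/3, p = -1/3.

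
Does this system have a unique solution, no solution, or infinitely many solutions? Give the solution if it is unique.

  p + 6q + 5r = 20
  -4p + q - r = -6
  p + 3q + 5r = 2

p = 4, q = 6, r = -4

Row-reduce the augmented matrix:
R2 ← R2 + 4·R1.
R3 ← R3 − 1·R1.
R2 ← R2 / (25).
R1 ← R1 − 6·R2.
R3 ← R3 + 3·R2.
R3 ← R3 / (57/25).
R1 ← R1 − 11/25·R3.
R2 ← R2 − 19/25·R3.
Reading off the reduced rows gives p = 4, q = 6, r = -4.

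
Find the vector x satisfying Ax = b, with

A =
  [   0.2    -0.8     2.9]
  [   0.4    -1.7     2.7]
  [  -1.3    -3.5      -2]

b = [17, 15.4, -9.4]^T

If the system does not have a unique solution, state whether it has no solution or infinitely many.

x_1 = -2, x_2 = 0, x_3 = 6

Row-reduce the augmented matrix:
R1 ← R1 / (1/5).
R2 ← R2 − 2/5·R1.
R3 ← R3 + 13/10·R1.
R2 ← R2 / (-1/10).
R1 ← R1 + 4·R2.
R3 ← R3 + 87/10·R2.
R3 ← R3 / (5731/20).
R1 ← R1 − 277/2·R3.
R2 ← R2 − 31·R3.
Reading off the reduced rows gives x_1 = -2, x_2 = 0, x_3 = 6.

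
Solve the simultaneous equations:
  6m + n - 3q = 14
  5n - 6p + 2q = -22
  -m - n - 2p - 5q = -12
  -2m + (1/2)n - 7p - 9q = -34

Row-reduce:
R1 ← R1 / (6).
R3 ← R3 + 1·R1.
R4 ← R4 + 2·R1.
R2 ← R2 / (5).
R1 ← R1 − 1/6·R2.
R3 ← R3 + 5/6·R2.
R4 ← R4 − 5/6·R2.
R3 ← R3 / (-3).
R1 ← R1 − 1/5·R3.
R2 ← R2 + 6/5·R3.
R4 ← R4 + 6·R3.
Row 4 reduces to 0 = 1, a contradiction. The system is inconsistent.

no solution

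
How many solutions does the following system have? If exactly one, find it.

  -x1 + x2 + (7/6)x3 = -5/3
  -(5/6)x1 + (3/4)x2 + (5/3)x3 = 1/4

infinitely many solutions

Row-reduce:
R1 ← R1 / (-1).
R2 ← R2 + 5/6·R1.
R2 ← R2 / (-1/12).
R1 ← R1 + 1·R2.
Rank is 2 with 3 unknowns, leaving x3 free.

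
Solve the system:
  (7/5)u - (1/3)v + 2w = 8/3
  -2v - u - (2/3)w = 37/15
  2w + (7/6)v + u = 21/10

Row-reduce the augmented matrix:
R1 ← R1 / (7/5).
R2 ← R2 + 1·R1.
R3 ← R3 − 1·R1.
R2 ← R2 / (-47/21).
R1 ← R1 + 5/21·R2.
R3 ← R3 − 59/42·R2.
R3 ← R3 / (148/141).
R1 ← R1 − 190/141·R3.
R2 ← R2 + 16/47·R3.
Reading off the reduced rows gives u = -7/3, v = -1, w = 14/5.

u = -7/3, v = -1, w = 14/5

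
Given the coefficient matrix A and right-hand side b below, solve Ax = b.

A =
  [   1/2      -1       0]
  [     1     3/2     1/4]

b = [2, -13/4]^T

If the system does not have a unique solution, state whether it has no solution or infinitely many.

infinitely many solutions

Row-reduce:
R1 ← R1 / (1/2).
R2 ← R2 − 1·R1.
R2 ← R2 / (7/2).
R1 ← R1 + 2·R2.
Rank is 2 with 3 unknowns, leaving x_3 free.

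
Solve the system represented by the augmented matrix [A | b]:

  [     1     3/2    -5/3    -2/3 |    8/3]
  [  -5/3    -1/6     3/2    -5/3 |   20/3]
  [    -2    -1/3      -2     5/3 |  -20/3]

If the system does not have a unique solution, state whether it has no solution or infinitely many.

infinitely many solutions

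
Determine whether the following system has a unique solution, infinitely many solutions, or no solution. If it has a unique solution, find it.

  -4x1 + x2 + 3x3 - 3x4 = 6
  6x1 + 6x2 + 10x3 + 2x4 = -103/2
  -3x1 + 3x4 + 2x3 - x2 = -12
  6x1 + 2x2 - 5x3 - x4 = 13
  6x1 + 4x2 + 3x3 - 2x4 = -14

no solution

Row-reduce:
R1 ← R1 / (-4).
R2 ← R2 − 6·R1.
R3 ← R3 + 3·R1.
R4 ← R4 − 6·R1.
R5 ← R5 − 6·R1.
R2 ← R2 / (15/2).
R1 ← R1 + 1/4·R2.
R3 ← R3 + 7/4·R2.
R4 ← R4 − 7/2·R2.
R5 ← R5 − 11/2·R2.
R3 ← R3 / (47/15).
R1 ← R1 + 4/15·R3.
R2 ← R2 − 29/15·R3.
R4 ← R4 + 109/15·R3.
R5 ← R5 + 47/15·R3.
R4 ← R4 / (305/47).
R1 ← R1 − 50/47·R4.
R2 ← R2 + 151/47·R4.
R3 ← R3 − 70/47·R4.
Row 5 reduces to 0 = -1/4, a contradiction. The system is inconsistent.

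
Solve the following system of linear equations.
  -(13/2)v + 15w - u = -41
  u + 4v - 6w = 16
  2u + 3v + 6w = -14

Row-reduce:
R1 ← R1 / (-1).
R2 ← R2 − 1·R1.
R3 ← R3 − 2·R1.
R2 ← R2 / (-5/2).
R1 ← R1 − 13/2·R2.
R3 ← R3 + 10·R2.
Row 3 reduces to 0 = 4, a contradiction. The system is inconsistent.

no solution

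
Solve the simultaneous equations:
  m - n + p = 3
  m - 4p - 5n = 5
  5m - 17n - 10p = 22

Row-reduce:
R2 ← R2 − 1·R1.
R3 ← R3 − 5·R1.
R2 ← R2 / (-4).
R1 ← R1 + 1·R2.
R3 ← R3 + 12·R2.
Row 3 reduces to 0 = 1, a contradiction. The system is inconsistent.

no solution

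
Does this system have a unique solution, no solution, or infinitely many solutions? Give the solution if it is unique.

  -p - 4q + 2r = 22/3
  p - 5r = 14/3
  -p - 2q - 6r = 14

p = -2, q = -2, r = -4/3

Row-reduce the augmented matrix:
R1 ← R1 / (-1).
R2 ← R2 − 1·R1.
R3 ← R3 + 1·R1.
R2 ← R2 / (-4).
R1 ← R1 − 4·R2.
R3 ← R3 − 2·R2.
R3 ← R3 / (-19/2).
R1 ← R1 + 5·R3.
R2 ← R2 − 3/4·R3.
Reading off the reduced rows gives p = -2, q = -2, r = -4/3.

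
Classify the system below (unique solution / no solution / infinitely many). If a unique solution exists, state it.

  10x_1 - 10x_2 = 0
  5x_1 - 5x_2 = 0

infinitely many solutions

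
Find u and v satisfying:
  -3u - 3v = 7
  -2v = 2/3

Row-reduce the augmented matrix:
R1 ← R1 / (-3).
R2 ← R2 / (-2).
R1 ← R1 − 1·R2.
Reading off the reduced rows gives u = -2, v = -1/3.

u = -2, v = -1/3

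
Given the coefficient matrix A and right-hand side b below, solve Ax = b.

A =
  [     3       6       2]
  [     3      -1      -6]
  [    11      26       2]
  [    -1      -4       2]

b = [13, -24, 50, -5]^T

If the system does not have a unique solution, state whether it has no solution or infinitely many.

Row-reduce:
R1 ← R1 / (3).
R2 ← R2 − 3·R1.
R3 ← R3 − 11·R1.
R4 ← R4 + 1·R1.
R2 ← R2 / (-7).
R1 ← R1 − 2·R2.
R3 ← R3 − 4·R2.
R4 ← R4 + 2·R2.
R3 ← R3 / (-208/21).
R1 ← R1 + 34/21·R3.
R2 ← R2 − 8/7·R3.
R4 ← R4 − 104/21·R3.
Row 4 reduces to 0 = 1/2, a contradiction. The system is inconsistent.

no solution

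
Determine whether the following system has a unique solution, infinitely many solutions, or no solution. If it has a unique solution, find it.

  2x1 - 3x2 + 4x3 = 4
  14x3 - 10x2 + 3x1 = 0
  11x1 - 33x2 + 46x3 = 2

Row-reduce:
R1 ← R1 / (2).
R2 ← R2 − 3·R1.
R3 ← R3 − 11·R1.
R2 ← R2 / (-11/2).
R1 ← R1 + 3/2·R2.
R3 ← R3 + 33/2·R2.
Row 3 reduces to 0 = -2, a contradiction. The system is inconsistent.

no solution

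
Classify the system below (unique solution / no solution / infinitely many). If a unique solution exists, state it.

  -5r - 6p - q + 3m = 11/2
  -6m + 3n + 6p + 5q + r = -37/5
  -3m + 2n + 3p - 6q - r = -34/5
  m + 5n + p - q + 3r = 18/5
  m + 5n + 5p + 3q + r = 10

Row-reduce the augmented matrix:
R1 ← R1 / (3).
R2 ← R2 + 6·R1.
R3 ← R3 + 3·R1.
R4 ← R4 − 1·R1.
R5 ← R5 − 1·R1.
R2 ← R2 / (3).
R3 ← R3 − 2·R2.
R4 ← R4 − 5·R2.
R5 ← R5 − 5·R2.
R1 ← R1 + 2·R3.
R2 ← R2 + 2·R3.
R4 ← R4 − 13·R3.
R5 ← R5 − 17·R3.
R4 ← R4 / (334/3).
R1 ← R1 + 55/3·R4.
R2 ← R2 + 17·R4.
R3 ← R3 + 9·R4.
R5 ← R5 − 454/3·R4.
R5 ← R5 / (-1514/167).
R1 ← R1 − 525/334·R5.
R2 ← R2 − 1/334·R5.
R3 ← R3 − 531/334·R5.
R4 ← R4 − 59/334·R5.
Reading off the reduced rows gives m = 13/5, n = 1/2, p = 4/5, q = 1/2, r = -3/5.

m = 13/5, n = 1/2, p = 4/5, q = 1/2, r = -3/5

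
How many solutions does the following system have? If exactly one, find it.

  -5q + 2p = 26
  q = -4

p = 3, q = -4

Row-reduce the augmented matrix:
R1 ← R1 / (2).
R1 ← R1 + 5/2·R2.
Reading off the reduced rows gives p = 3, q = -4.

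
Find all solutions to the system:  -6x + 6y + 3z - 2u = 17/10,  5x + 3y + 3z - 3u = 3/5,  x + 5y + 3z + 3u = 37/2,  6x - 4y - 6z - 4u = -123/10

Row-reduce the augmented matrix:
R1 ← R1 / (-6).
R2 ← R2 − 5·R1.
R3 ← R3 − 1·R1.
R4 ← R4 − 6·R1.
R2 ← R2 / (8).
R1 ← R1 + 1·R2.
R3 ← R3 − 6·R2.
R4 ← R4 − 2·R2.
R3 ← R3 / (-5/8).
R1 ← R1 − 3/16·R3.
R2 ← R2 − 11/16·R3.
R4 ← R4 + 35/8·R3.
R4 ← R4 / (-48).
R1 ← R1 − 8/5·R4.
R2 ← R2 − 31/5·R4.
R3 ← R3 + 148/15·R4.
Reading off the reduced rows gives x = 3/4, y = 11/5, z = -1/2, u = 11/4.

x = 3/4, y = 11/5, z = -1/2, u = 11/4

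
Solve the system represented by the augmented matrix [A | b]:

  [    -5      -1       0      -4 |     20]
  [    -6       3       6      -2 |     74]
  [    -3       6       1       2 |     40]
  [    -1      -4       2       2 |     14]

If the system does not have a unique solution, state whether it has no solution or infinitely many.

Row-reduce the augmented matrix:
R1 ← R1 / (-5).
R2 ← R2 + 6·R1.
R3 ← R3 + 3·R1.
R4 ← R4 + 1·R1.
R2 ← R2 / (21/5).
R1 ← R1 − 1/5·R2.
R3 ← R3 − 33/5·R2.
R4 ← R4 + 19/5·R2.
R3 ← R3 / (-59/7).
R1 ← R1 + 2/7·R3.
R2 ← R2 − 10/7·R3.
R4 ← R4 − 52/7·R3.
R4 ← R4 / (16/3).
R1 ← R1 − 2/3·R4.
R2 ← R2 − 2/3·R4.
Reading off the reduced rows gives x_1 = -6, x_2 = 2, x_3 = 6, x_4 = 2.

x_1 = -6, x_2 = 2, x_3 = 6, x_4 = 2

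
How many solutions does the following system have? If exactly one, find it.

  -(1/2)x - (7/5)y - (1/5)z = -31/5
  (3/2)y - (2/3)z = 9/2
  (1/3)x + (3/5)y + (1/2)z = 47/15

x = 4, y = 3, z = 0

Row-reduce the augmented matrix:
R1 ← R1 / (-1/2).
R3 ← R3 − 1/3·R1.
R2 ← R2 / (3/2).
R1 ← R1 − 14/5·R2.
R3 ← R3 + 1/3·R2.
R3 ← R3 / (59/270).
R1 ← R1 − 74/45·R3.
R2 ← R2 + 4/9·R3.
Reading off the reduced rows gives x = 4, y = 3, z = 0.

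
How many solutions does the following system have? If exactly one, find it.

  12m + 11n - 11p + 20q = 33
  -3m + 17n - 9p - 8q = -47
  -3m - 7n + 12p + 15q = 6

Row-reduce:
R1 ← R1 / (12).
R2 ← R2 + 3·R1.
R3 ← R3 + 3·R1.
R2 ← R2 / (79/4).
R1 ← R1 − 11/12·R2.
R3 ← R3 + 17/4·R2.
R3 ← R3 / (531/79).
R1 ← R1 + 88/237·R3.
R2 ← R2 + 47/79·R3.
Rank is 3 with 4 unknowns, leaving q free.

infinitely many solutions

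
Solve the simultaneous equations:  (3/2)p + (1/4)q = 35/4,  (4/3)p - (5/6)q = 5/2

Row-reduce the augmented matrix:
R1 ← R1 / (3/2).
R2 ← R2 − 4/3·R1.
R2 ← R2 / (-19/18).
R1 ← R1 − 1/6·R2.
Reading off the reduced rows gives p = 5, q = 5.

p = 5, q = 5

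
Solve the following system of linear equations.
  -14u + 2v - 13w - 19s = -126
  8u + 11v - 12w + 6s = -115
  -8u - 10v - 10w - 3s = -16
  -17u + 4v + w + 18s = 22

Row-reduce the augmented matrix:
R1 ← R1 / (-14).
R2 ← R2 − 8·R1.
R3 ← R3 + 8·R1.
R4 ← R4 + 17·R1.
R2 ← R2 / (85/7).
R1 ← R1 + 1/7·R2.
R3 ← R3 + 78/7·R2.
R4 ← R4 − 11/7·R2.
R3 ← R3 / (-102/5).
R1 ← R1 − 7/10·R3.
R2 ← R2 + 8/5·R3.
R4 ← R4 − 193/10·R3.
R4 ← R4 / (539/12).
R1 ← R1 − 17/12·R4.
R2 ← R2 + 2/3·R4.
R3 ← R3 + 1/6·R4.
Reading off the reduced rows gives u = 0, v = -5, w = 6, s = 2.

u = 0, v = -5, w = 6, s = 2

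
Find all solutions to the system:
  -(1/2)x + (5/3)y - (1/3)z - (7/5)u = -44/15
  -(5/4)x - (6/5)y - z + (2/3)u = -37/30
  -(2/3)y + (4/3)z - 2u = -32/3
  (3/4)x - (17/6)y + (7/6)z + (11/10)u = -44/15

no solution

Row-reduce:
R1 ← R1 / (-1/2).
R2 ← R2 + 5/4·R1.
R4 ← R4 − 3/4·R1.
R2 ← R2 / (-161/30).
R1 ← R1 + 10/3·R2.
R3 ← R3 + 2/3·R2.
R4 ← R4 + 1/3·R2.
R3 ← R3 / (218/161).
R1 ← R1 − 124/161·R3.
R2 ← R2 − 5/161·R3.
R4 ← R4 − 109/161·R3.
Row 4 reduces to 0 = -2, a contradiction. The system is inconsistent.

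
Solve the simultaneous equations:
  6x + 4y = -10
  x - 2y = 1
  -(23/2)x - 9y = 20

Row-reduce:
R1 ← R1 / (6).
R2 ← R2 − 1·R1.
R3 ← R3 + 23/2·R1.
R2 ← R2 / (-8/3).
R1 ← R1 − 2/3·R2.
R3 ← R3 + 4/3·R2.
Row 3 reduces to 0 = -1/2, a contradiction. The system is inconsistent.

no solution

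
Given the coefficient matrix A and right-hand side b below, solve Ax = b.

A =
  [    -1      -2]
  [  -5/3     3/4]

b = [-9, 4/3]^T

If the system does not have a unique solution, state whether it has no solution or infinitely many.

From equation 1: x_1 = 9 − 2·x_2.
Substitute into equation 2 and solve: x_2 = 4.
Then x_1 = 1.

x_1 = 1, x_2 = 4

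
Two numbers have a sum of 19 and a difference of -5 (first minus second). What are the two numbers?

first number: 7, second number: 12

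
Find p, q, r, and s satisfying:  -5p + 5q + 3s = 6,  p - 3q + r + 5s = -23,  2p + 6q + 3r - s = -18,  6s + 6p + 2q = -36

Row-reduce the augmented matrix:
R1 ← R1 / (-5).
R2 ← R2 − 1·R1.
R3 ← R3 − 2·R1.
R4 ← R4 − 6·R1.
R2 ← R2 / (-2).
R1 ← R1 + 1·R2.
R3 ← R3 − 8·R2.
R4 ← R4 − 8·R2.
R3 ← R3 / (7).
R1 ← R1 + 1/2·R3.
R2 ← R2 + 1/2·R3.
R4 ← R4 − 4·R3.
R4 ← R4 / (668/35).
R1 ← R1 + 25/14·R4.
R2 ← R2 + 83/70·R4.
R3 ← R3 − 113/35·R4.
Reading off the reduced rows gives p = -3, q = 0, r = -5, s = -3.

p = -3, q = 0, r = -5, s = -3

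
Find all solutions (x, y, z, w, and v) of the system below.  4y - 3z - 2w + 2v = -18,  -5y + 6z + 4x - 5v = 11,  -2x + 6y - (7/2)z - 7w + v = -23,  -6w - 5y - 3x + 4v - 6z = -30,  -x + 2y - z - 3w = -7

Row-reduce:
Swap R1 and R2.
R1 ← R1 / (4).
R3 ← R3 + 2·R1.
R4 ← R4 + 3·R1.
R5 ← R5 + 1·R1.
R2 ← R2 / (4).
R1 ← R1 + 5/4·R2.
R3 ← R3 − 7/2·R2.
R4 ← R4 + 35/4·R2.
R5 ← R5 − 3/4·R2.
R3 ← R3 / (17/8).
R1 ← R1 − 9/16·R3.
R2 ← R2 + 3/4·R3.
R4 ← R4 + 129/16·R3.
R5 ← R5 − 17/16·R3.
R4 ← R4 / (-515/17).
R1 ← R1 − 13/17·R4.
R2 ← R2 + 40/17·R4.
R3 ← R3 + 42/17·R4.
Rank is 4 with 5 unknowns, leaving v free.

infinitely many solutions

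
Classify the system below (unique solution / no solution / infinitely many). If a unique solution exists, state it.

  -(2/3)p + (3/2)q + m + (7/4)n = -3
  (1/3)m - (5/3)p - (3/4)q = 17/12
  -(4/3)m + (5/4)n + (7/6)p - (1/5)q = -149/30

infinitely many solutions

Row-reduce:
R2 ← R2 − 1/3·R1.
R3 ← R3 + 4/3·R1.
R2 ← R2 / (-7/12).
R1 ← R1 − 7/4·R2.
R3 ← R3 − 43/12·R2.
R3 ← R3 / (-361/42).
R1 ← R1 + 5·R3.
R2 ← R2 − 52/21·R3.
Rank is 3 with 4 unknowns, leaving q free.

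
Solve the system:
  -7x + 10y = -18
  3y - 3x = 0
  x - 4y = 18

Row-reduce the augmented matrix:
R1 ← R1 / (-7).
R2 ← R2 + 3·R1.
R3 ← R3 − 1·R1.
R2 ← R2 / (-9/7).
R1 ← R1 + 10/7·R2.
R3 ← R3 + 18/7·R2.
R3 reduces to 0 = 0, so the extra equation is consistent.
Reading off the reduced rows gives x = -6, y = -6.

x = -6, y = -6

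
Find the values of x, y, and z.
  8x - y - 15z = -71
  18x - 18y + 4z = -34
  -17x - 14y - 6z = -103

Row-reduce the augmented matrix:
R1 ← R1 / (8).
R2 ← R2 − 18·R1.
R3 ← R3 + 17·R1.
R2 ← R2 / (-63/4).
R1 ← R1 + 1/8·R2.
R3 ← R3 + 129/8·R2.
R3 ← R3 / (-1607/21).
R1 ← R1 + 137/63·R3.
R2 ← R2 + 151/63·R3.
Reading off the reduced rows gives x = 1, y = 4, z = 5.

x = 1, y = 4, z = 5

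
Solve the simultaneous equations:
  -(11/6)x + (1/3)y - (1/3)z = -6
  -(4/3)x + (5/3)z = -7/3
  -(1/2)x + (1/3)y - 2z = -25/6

Row-reduce:
R1 ← R1 / (-11/6).
R2 ← R2 + 4/3·R1.
R3 ← R3 + 1/2·R1.
R2 ← R2 / (-8/33).
R1 ← R1 + 2/11·R2.
R3 ← R3 − 8/33·R2.
Row 3 reduces to 0 = -1/2, a contradiction. The system is inconsistent.

no solution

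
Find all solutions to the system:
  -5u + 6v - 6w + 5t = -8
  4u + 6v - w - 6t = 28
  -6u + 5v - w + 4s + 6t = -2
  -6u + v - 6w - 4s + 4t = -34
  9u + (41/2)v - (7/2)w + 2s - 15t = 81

Row-reduce:
R1 ← R1 / (-5).
R2 ← R2 − 4·R1.
R3 ← R3 + 6·R1.
R4 ← R4 + 6·R1.
R5 ← R5 − 9·R1.
R2 ← R2 / (54/5).
R1 ← R1 + 6/5·R2.
R3 ← R3 + 11/5·R2.
R4 ← R4 + 31/5·R2.
R5 ← R5 − 313/10·R2.
R3 ← R3 / (271/54).
R1 ← R1 − 5/9·R3.
R2 ← R2 + 29/54·R3.
R4 ← R4 + 115/54·R3.
R5 ← R5 − 271/108·R3.
R4 ← R4 / (-624/271).
R1 ← R1 + 120/271·R4.
R2 ← R2 − 116/271·R4.
R3 ← R3 − 216/271·R4.
Row 5 reduces to 0 = -2, a contradiction. The system is inconsistent.

no solution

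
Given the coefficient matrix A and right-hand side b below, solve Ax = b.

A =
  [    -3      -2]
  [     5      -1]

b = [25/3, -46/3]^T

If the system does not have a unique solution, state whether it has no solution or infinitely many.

x_1 = -3, x_2 = 1/3

Row-reduce the augmented matrix:
R1 ← R1 / (-3).
R2 ← R2 − 5·R1.
R2 ← R2 / (-13/3).
R1 ← R1 − 2/3·R2.
Reading off the reduced rows gives x_1 = -3, x_2 = 1/3.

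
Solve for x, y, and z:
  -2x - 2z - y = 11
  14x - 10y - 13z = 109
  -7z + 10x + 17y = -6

Row-reduce the augmented matrix:
R1 ← R1 / (-2).
R2 ← R2 − 14·R1.
R3 ← R3 − 10·R1.
R2 ← R2 / (-17).
R1 ← R1 − 1/2·R2.
R3 ← R3 − 12·R2.
R3 ← R3 / (-613/17).
R1 ← R1 − 7/34·R3.
R2 ← R2 − 27/17·R3.
Reading off the reduced rows gives x = 1, y = -3, z = -5.

x = 1, y = -3, z = -5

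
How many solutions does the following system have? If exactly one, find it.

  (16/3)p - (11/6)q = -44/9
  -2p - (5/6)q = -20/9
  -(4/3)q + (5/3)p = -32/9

p = 0, q = 8/3

Row-reduce the augmented matrix:
R1 ← R1 / (16/3).
R2 ← R2 + 2·R1.
R3 ← R3 − 5/3·R1.
R2 ← R2 / (-73/48).
R1 ← R1 + 11/32·R2.
R3 ← R3 + 73/96·R2.
R3 reduces to 0 = 0, so the extra equation is consistent.
Reading off the reduced rows gives p = 0, q = 8/3.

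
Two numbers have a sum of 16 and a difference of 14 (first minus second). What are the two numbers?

first number: 15, second number: 1

Let x = first number, y = second number.
  x + y = 16
  x - y = 14
From equation 1: x = 16 − y.
Substitute into equation 2 and solve: y = 1.
Then x = 15.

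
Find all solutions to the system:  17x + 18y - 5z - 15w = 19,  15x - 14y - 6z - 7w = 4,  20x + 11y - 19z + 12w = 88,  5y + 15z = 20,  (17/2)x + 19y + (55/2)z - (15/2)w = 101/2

Row-reduce:
R1 ← R1 / (17).
R2 ← R2 − 15·R1.
R3 ← R3 − 20·R1.
R5 ← R5 − 17/2·R1.
R2 ← R2 / (-508/17).
R1 ← R1 − 18/17·R2.
R3 ← R3 + 173/17·R2.
R4 ← R4 − 5·R2.
R5 ← R5 − 10·R2.
R3 ← R3 / (-6389/508).
R1 ← R1 + 89/254·R3.
R2 ← R2 − 27/508·R3.
R4 ← R4 − 7485/508·R3.
R5 ← R5 − 7485/254·R3.
R4 ← R4 / (212680/6389).
R1 ← R1 + 9125/6389·R4.
R2 ← R2 + 590/6389·R4.
R3 ← R3 + 13982/6389·R4.
R5 ← R5 − 425360/6389·R4.
Row 5 reduces to 0 = 1, a contradiction. The system is inconsistent.

no solution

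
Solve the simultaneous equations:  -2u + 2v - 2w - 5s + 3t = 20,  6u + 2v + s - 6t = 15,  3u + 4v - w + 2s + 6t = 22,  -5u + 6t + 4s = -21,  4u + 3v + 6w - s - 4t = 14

Row-reduce the augmented matrix:
R1 ← R1 / (-2).
R2 ← R2 − 6·R1.
R3 ← R3 − 3·R1.
R4 ← R4 + 5·R1.
R5 ← R5 − 4·R1.
R2 ← R2 / (8).
R1 ← R1 + 1·R2.
R3 ← R3 − 7·R2.
R4 ← R4 + 5·R2.
R5 ← R5 − 7·R2.
R3 ← R3 / (5/4).
R1 ← R1 − 1/4·R3.
R2 ← R2 + 3/4·R3.
R4 ← R4 − 5/4·R3.
R5 ← R5 − 29/4·R3.
R1 ← R1 + 3/5·R4.
R2 ← R2 − 23/10·R4.
R3 ← R3 − 27/5·R4.
R5 ← R5 + 379/10·R4.
R5 ← R5 / (-6611/20).
R1 ← R1 + 36/5·R5.
R2 ← R2 − 447/20·R5.
R3 ← R3 − 234/5·R5.
R4 ← R4 + 15/2·R5.
Reading off the reduced rows gives u = 3, v = 3, w = -1, s = -3, t = 1.

u = 3, v = 3, w = -1, s = -3, t = 1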